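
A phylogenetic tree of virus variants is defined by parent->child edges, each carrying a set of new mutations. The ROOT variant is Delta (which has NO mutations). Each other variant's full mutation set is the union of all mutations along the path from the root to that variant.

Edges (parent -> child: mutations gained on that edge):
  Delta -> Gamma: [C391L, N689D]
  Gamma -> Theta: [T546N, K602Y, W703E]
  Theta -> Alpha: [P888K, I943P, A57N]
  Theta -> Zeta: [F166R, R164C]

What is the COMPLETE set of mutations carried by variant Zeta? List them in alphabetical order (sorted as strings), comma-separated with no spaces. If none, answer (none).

Answer: C391L,F166R,K602Y,N689D,R164C,T546N,W703E

Derivation:
At Delta: gained [] -> total []
At Gamma: gained ['C391L', 'N689D'] -> total ['C391L', 'N689D']
At Theta: gained ['T546N', 'K602Y', 'W703E'] -> total ['C391L', 'K602Y', 'N689D', 'T546N', 'W703E']
At Zeta: gained ['F166R', 'R164C'] -> total ['C391L', 'F166R', 'K602Y', 'N689D', 'R164C', 'T546N', 'W703E']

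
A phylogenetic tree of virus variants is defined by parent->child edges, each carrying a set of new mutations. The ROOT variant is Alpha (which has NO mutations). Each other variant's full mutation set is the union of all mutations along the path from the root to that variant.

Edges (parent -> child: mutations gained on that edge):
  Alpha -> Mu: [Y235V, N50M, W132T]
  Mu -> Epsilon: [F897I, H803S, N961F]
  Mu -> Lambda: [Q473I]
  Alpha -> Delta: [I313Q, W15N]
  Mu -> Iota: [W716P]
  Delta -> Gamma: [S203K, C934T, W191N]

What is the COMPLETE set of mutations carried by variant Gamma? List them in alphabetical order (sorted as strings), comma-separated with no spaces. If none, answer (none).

At Alpha: gained [] -> total []
At Delta: gained ['I313Q', 'W15N'] -> total ['I313Q', 'W15N']
At Gamma: gained ['S203K', 'C934T', 'W191N'] -> total ['C934T', 'I313Q', 'S203K', 'W15N', 'W191N']

Answer: C934T,I313Q,S203K,W15N,W191N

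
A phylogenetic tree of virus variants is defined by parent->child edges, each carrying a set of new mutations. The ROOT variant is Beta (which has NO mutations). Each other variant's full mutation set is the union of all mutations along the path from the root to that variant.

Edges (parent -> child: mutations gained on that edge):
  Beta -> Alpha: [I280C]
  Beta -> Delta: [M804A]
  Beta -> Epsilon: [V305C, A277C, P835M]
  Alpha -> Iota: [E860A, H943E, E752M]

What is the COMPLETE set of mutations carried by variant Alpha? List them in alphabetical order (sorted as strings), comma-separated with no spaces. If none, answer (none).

At Beta: gained [] -> total []
At Alpha: gained ['I280C'] -> total ['I280C']

Answer: I280C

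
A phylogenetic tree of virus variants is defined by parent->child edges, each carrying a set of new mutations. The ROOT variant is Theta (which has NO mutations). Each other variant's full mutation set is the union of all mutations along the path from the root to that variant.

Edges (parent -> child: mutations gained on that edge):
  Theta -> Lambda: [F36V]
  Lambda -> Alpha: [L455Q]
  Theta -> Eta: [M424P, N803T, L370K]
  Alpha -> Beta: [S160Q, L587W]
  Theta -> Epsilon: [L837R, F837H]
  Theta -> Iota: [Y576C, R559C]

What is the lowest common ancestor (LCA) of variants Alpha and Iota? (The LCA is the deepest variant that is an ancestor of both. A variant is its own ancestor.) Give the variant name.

Answer: Theta

Derivation:
Path from root to Alpha: Theta -> Lambda -> Alpha
  ancestors of Alpha: {Theta, Lambda, Alpha}
Path from root to Iota: Theta -> Iota
  ancestors of Iota: {Theta, Iota}
Common ancestors: {Theta}
Walk up from Iota: Iota (not in ancestors of Alpha), Theta (in ancestors of Alpha)
Deepest common ancestor (LCA) = Theta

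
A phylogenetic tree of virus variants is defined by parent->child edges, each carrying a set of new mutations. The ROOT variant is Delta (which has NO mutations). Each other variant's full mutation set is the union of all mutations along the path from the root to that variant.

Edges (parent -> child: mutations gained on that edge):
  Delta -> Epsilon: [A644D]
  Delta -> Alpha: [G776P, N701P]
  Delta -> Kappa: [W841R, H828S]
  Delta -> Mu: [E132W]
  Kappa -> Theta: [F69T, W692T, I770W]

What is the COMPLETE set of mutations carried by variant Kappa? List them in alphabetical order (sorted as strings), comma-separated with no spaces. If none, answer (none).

At Delta: gained [] -> total []
At Kappa: gained ['W841R', 'H828S'] -> total ['H828S', 'W841R']

Answer: H828S,W841R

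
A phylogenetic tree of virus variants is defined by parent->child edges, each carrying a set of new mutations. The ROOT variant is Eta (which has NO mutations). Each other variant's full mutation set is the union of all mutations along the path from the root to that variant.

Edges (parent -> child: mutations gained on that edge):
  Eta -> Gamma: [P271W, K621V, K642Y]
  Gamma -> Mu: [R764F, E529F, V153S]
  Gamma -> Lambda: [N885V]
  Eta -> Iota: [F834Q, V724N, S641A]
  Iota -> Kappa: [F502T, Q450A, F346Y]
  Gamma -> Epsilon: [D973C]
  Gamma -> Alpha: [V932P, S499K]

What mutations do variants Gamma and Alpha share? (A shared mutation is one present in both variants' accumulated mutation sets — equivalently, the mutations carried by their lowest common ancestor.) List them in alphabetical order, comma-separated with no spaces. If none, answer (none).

Accumulating mutations along path to Gamma:
  At Eta: gained [] -> total []
  At Gamma: gained ['P271W', 'K621V', 'K642Y'] -> total ['K621V', 'K642Y', 'P271W']
Mutations(Gamma) = ['K621V', 'K642Y', 'P271W']
Accumulating mutations along path to Alpha:
  At Eta: gained [] -> total []
  At Gamma: gained ['P271W', 'K621V', 'K642Y'] -> total ['K621V', 'K642Y', 'P271W']
  At Alpha: gained ['V932P', 'S499K'] -> total ['K621V', 'K642Y', 'P271W', 'S499K', 'V932P']
Mutations(Alpha) = ['K621V', 'K642Y', 'P271W', 'S499K', 'V932P']
Intersection: ['K621V', 'K642Y', 'P271W'] ∩ ['K621V', 'K642Y', 'P271W', 'S499K', 'V932P'] = ['K621V', 'K642Y', 'P271W']

Answer: K621V,K642Y,P271W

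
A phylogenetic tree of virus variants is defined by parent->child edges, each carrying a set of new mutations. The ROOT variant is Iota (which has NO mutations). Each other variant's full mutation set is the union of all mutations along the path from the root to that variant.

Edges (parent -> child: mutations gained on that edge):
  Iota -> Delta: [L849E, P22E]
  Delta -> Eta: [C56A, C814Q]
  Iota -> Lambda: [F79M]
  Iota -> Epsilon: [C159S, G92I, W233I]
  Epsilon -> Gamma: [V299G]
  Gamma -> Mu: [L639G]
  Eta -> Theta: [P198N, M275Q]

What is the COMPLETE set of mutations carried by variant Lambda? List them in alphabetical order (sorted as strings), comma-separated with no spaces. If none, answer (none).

Answer: F79M

Derivation:
At Iota: gained [] -> total []
At Lambda: gained ['F79M'] -> total ['F79M']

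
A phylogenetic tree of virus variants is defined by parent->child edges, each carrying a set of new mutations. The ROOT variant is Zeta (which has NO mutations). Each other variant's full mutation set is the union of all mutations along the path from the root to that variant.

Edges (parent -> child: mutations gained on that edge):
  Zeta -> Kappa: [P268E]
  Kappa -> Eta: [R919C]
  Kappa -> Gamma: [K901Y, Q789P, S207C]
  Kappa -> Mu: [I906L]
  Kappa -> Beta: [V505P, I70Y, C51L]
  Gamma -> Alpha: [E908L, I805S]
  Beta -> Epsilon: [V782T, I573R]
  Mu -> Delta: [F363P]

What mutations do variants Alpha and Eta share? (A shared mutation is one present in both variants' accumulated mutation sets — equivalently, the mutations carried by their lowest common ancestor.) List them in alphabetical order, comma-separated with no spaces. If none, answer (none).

Answer: P268E

Derivation:
Accumulating mutations along path to Alpha:
  At Zeta: gained [] -> total []
  At Kappa: gained ['P268E'] -> total ['P268E']
  At Gamma: gained ['K901Y', 'Q789P', 'S207C'] -> total ['K901Y', 'P268E', 'Q789P', 'S207C']
  At Alpha: gained ['E908L', 'I805S'] -> total ['E908L', 'I805S', 'K901Y', 'P268E', 'Q789P', 'S207C']
Mutations(Alpha) = ['E908L', 'I805S', 'K901Y', 'P268E', 'Q789P', 'S207C']
Accumulating mutations along path to Eta:
  At Zeta: gained [] -> total []
  At Kappa: gained ['P268E'] -> total ['P268E']
  At Eta: gained ['R919C'] -> total ['P268E', 'R919C']
Mutations(Eta) = ['P268E', 'R919C']
Intersection: ['E908L', 'I805S', 'K901Y', 'P268E', 'Q789P', 'S207C'] ∩ ['P268E', 'R919C'] = ['P268E']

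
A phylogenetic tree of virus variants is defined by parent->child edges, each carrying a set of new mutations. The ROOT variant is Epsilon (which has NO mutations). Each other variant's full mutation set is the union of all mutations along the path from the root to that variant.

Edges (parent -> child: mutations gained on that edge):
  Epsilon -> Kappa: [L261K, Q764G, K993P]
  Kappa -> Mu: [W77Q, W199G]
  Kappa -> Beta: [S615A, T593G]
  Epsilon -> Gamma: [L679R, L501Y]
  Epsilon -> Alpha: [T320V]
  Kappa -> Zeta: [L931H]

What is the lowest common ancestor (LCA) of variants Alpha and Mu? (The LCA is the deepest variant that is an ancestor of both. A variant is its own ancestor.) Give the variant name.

Answer: Epsilon

Derivation:
Path from root to Alpha: Epsilon -> Alpha
  ancestors of Alpha: {Epsilon, Alpha}
Path from root to Mu: Epsilon -> Kappa -> Mu
  ancestors of Mu: {Epsilon, Kappa, Mu}
Common ancestors: {Epsilon}
Walk up from Mu: Mu (not in ancestors of Alpha), Kappa (not in ancestors of Alpha), Epsilon (in ancestors of Alpha)
Deepest common ancestor (LCA) = Epsilon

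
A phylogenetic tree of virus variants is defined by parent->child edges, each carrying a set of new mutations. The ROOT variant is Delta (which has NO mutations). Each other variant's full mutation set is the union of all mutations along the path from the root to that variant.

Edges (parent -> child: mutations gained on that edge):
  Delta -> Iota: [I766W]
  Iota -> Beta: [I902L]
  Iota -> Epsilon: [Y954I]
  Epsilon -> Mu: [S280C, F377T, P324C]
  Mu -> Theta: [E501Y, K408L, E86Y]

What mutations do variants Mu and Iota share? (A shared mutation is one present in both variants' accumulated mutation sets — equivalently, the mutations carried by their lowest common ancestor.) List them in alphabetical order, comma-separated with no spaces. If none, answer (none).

Accumulating mutations along path to Mu:
  At Delta: gained [] -> total []
  At Iota: gained ['I766W'] -> total ['I766W']
  At Epsilon: gained ['Y954I'] -> total ['I766W', 'Y954I']
  At Mu: gained ['S280C', 'F377T', 'P324C'] -> total ['F377T', 'I766W', 'P324C', 'S280C', 'Y954I']
Mutations(Mu) = ['F377T', 'I766W', 'P324C', 'S280C', 'Y954I']
Accumulating mutations along path to Iota:
  At Delta: gained [] -> total []
  At Iota: gained ['I766W'] -> total ['I766W']
Mutations(Iota) = ['I766W']
Intersection: ['F377T', 'I766W', 'P324C', 'S280C', 'Y954I'] ∩ ['I766W'] = ['I766W']

Answer: I766W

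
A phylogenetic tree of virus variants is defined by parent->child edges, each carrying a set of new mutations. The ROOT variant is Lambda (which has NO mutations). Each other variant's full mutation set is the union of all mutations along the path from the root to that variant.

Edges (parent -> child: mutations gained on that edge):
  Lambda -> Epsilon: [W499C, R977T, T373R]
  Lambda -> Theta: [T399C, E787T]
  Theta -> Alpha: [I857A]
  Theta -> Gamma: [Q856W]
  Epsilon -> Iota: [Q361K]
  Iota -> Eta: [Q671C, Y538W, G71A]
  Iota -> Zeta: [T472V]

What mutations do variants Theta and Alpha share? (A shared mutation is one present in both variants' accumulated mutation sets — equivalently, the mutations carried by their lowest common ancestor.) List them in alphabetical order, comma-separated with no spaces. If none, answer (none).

Accumulating mutations along path to Theta:
  At Lambda: gained [] -> total []
  At Theta: gained ['T399C', 'E787T'] -> total ['E787T', 'T399C']
Mutations(Theta) = ['E787T', 'T399C']
Accumulating mutations along path to Alpha:
  At Lambda: gained [] -> total []
  At Theta: gained ['T399C', 'E787T'] -> total ['E787T', 'T399C']
  At Alpha: gained ['I857A'] -> total ['E787T', 'I857A', 'T399C']
Mutations(Alpha) = ['E787T', 'I857A', 'T399C']
Intersection: ['E787T', 'T399C'] ∩ ['E787T', 'I857A', 'T399C'] = ['E787T', 'T399C']

Answer: E787T,T399C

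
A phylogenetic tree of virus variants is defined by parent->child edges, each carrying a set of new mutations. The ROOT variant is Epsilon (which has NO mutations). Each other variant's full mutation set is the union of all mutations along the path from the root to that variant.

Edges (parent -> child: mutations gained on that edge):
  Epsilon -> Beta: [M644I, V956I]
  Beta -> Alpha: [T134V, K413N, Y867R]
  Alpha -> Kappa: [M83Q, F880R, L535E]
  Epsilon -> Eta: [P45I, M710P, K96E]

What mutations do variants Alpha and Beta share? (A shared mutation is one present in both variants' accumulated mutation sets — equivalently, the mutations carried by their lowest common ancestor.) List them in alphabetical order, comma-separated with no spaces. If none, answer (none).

Accumulating mutations along path to Alpha:
  At Epsilon: gained [] -> total []
  At Beta: gained ['M644I', 'V956I'] -> total ['M644I', 'V956I']
  At Alpha: gained ['T134V', 'K413N', 'Y867R'] -> total ['K413N', 'M644I', 'T134V', 'V956I', 'Y867R']
Mutations(Alpha) = ['K413N', 'M644I', 'T134V', 'V956I', 'Y867R']
Accumulating mutations along path to Beta:
  At Epsilon: gained [] -> total []
  At Beta: gained ['M644I', 'V956I'] -> total ['M644I', 'V956I']
Mutations(Beta) = ['M644I', 'V956I']
Intersection: ['K413N', 'M644I', 'T134V', 'V956I', 'Y867R'] ∩ ['M644I', 'V956I'] = ['M644I', 'V956I']

Answer: M644I,V956I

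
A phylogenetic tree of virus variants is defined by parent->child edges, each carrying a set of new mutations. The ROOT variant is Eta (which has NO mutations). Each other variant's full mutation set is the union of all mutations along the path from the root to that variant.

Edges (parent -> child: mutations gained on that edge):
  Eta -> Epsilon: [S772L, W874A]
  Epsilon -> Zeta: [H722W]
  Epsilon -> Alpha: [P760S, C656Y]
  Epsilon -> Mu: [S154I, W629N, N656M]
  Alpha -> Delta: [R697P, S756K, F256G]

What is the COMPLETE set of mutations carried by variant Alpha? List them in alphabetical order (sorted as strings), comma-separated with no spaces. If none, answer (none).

Answer: C656Y,P760S,S772L,W874A

Derivation:
At Eta: gained [] -> total []
At Epsilon: gained ['S772L', 'W874A'] -> total ['S772L', 'W874A']
At Alpha: gained ['P760S', 'C656Y'] -> total ['C656Y', 'P760S', 'S772L', 'W874A']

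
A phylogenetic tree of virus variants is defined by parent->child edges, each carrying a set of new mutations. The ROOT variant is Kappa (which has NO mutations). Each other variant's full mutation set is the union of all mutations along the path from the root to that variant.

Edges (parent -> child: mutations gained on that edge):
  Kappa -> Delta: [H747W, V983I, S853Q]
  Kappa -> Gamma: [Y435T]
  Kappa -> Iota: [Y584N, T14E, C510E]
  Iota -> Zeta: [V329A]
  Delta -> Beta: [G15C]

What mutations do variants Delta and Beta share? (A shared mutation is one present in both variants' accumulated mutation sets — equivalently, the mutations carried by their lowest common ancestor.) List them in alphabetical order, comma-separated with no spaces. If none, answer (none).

Answer: H747W,S853Q,V983I

Derivation:
Accumulating mutations along path to Delta:
  At Kappa: gained [] -> total []
  At Delta: gained ['H747W', 'V983I', 'S853Q'] -> total ['H747W', 'S853Q', 'V983I']
Mutations(Delta) = ['H747W', 'S853Q', 'V983I']
Accumulating mutations along path to Beta:
  At Kappa: gained [] -> total []
  At Delta: gained ['H747W', 'V983I', 'S853Q'] -> total ['H747W', 'S853Q', 'V983I']
  At Beta: gained ['G15C'] -> total ['G15C', 'H747W', 'S853Q', 'V983I']
Mutations(Beta) = ['G15C', 'H747W', 'S853Q', 'V983I']
Intersection: ['H747W', 'S853Q', 'V983I'] ∩ ['G15C', 'H747W', 'S853Q', 'V983I'] = ['H747W', 'S853Q', 'V983I']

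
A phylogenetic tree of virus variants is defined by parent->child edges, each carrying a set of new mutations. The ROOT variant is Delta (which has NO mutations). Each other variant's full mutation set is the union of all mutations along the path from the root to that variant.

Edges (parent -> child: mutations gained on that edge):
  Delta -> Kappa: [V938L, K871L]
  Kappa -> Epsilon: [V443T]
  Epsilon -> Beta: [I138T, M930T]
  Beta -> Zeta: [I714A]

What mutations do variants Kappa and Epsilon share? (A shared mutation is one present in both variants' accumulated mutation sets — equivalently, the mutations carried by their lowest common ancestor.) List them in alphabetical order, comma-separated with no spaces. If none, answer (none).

Accumulating mutations along path to Kappa:
  At Delta: gained [] -> total []
  At Kappa: gained ['V938L', 'K871L'] -> total ['K871L', 'V938L']
Mutations(Kappa) = ['K871L', 'V938L']
Accumulating mutations along path to Epsilon:
  At Delta: gained [] -> total []
  At Kappa: gained ['V938L', 'K871L'] -> total ['K871L', 'V938L']
  At Epsilon: gained ['V443T'] -> total ['K871L', 'V443T', 'V938L']
Mutations(Epsilon) = ['K871L', 'V443T', 'V938L']
Intersection: ['K871L', 'V938L'] ∩ ['K871L', 'V443T', 'V938L'] = ['K871L', 'V938L']

Answer: K871L,V938L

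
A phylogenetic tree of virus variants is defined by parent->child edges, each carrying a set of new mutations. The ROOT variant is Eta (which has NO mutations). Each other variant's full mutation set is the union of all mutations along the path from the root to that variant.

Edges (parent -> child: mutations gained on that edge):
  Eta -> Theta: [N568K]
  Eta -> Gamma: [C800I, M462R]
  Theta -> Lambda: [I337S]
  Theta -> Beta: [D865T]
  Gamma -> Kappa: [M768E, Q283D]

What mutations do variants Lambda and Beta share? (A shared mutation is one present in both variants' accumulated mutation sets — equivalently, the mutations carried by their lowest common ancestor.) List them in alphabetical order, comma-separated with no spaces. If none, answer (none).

Answer: N568K

Derivation:
Accumulating mutations along path to Lambda:
  At Eta: gained [] -> total []
  At Theta: gained ['N568K'] -> total ['N568K']
  At Lambda: gained ['I337S'] -> total ['I337S', 'N568K']
Mutations(Lambda) = ['I337S', 'N568K']
Accumulating mutations along path to Beta:
  At Eta: gained [] -> total []
  At Theta: gained ['N568K'] -> total ['N568K']
  At Beta: gained ['D865T'] -> total ['D865T', 'N568K']
Mutations(Beta) = ['D865T', 'N568K']
Intersection: ['I337S', 'N568K'] ∩ ['D865T', 'N568K'] = ['N568K']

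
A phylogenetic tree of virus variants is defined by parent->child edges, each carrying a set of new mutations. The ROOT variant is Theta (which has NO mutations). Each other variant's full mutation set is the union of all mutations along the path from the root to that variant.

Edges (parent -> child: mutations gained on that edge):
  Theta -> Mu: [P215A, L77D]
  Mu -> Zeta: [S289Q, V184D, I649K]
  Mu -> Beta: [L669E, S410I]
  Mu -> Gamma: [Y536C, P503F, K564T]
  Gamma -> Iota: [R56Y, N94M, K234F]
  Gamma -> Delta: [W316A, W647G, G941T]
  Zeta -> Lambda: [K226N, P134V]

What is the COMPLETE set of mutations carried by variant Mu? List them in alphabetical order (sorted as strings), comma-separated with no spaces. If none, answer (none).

Answer: L77D,P215A

Derivation:
At Theta: gained [] -> total []
At Mu: gained ['P215A', 'L77D'] -> total ['L77D', 'P215A']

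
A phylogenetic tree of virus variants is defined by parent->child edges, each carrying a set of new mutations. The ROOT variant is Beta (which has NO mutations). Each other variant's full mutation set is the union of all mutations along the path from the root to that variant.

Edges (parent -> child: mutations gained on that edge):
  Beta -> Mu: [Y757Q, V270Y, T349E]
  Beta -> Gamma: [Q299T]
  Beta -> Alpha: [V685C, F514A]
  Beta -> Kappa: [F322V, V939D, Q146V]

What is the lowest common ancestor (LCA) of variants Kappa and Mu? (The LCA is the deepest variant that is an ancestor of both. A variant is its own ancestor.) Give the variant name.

Answer: Beta

Derivation:
Path from root to Kappa: Beta -> Kappa
  ancestors of Kappa: {Beta, Kappa}
Path from root to Mu: Beta -> Mu
  ancestors of Mu: {Beta, Mu}
Common ancestors: {Beta}
Walk up from Mu: Mu (not in ancestors of Kappa), Beta (in ancestors of Kappa)
Deepest common ancestor (LCA) = Beta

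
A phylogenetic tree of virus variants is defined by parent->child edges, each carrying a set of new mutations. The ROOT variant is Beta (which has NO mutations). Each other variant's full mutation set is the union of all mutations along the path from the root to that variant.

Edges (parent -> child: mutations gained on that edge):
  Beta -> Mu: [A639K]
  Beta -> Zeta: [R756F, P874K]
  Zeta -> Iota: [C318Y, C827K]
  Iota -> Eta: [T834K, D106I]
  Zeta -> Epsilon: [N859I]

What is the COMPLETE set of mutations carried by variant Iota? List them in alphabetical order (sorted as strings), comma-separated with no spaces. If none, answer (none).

Answer: C318Y,C827K,P874K,R756F

Derivation:
At Beta: gained [] -> total []
At Zeta: gained ['R756F', 'P874K'] -> total ['P874K', 'R756F']
At Iota: gained ['C318Y', 'C827K'] -> total ['C318Y', 'C827K', 'P874K', 'R756F']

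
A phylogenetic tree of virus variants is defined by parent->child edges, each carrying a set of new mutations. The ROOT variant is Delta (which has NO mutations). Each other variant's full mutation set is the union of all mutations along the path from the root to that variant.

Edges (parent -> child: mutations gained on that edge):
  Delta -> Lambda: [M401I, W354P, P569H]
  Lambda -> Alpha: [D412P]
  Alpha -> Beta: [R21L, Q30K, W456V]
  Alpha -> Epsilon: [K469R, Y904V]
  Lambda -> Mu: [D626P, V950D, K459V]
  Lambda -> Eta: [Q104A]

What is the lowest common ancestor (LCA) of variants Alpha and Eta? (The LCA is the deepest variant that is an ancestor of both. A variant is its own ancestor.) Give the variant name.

Answer: Lambda

Derivation:
Path from root to Alpha: Delta -> Lambda -> Alpha
  ancestors of Alpha: {Delta, Lambda, Alpha}
Path from root to Eta: Delta -> Lambda -> Eta
  ancestors of Eta: {Delta, Lambda, Eta}
Common ancestors: {Delta, Lambda}
Walk up from Eta: Eta (not in ancestors of Alpha), Lambda (in ancestors of Alpha), Delta (in ancestors of Alpha)
Deepest common ancestor (LCA) = Lambda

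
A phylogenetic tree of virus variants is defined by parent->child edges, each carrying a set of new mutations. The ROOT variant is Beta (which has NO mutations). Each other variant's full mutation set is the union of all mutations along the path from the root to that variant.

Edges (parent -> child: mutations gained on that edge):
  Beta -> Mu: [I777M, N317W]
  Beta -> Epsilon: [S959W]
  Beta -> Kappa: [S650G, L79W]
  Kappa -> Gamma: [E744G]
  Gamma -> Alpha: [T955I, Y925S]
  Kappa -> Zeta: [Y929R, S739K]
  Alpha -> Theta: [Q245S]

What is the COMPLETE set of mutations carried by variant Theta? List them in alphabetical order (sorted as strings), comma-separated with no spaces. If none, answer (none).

At Beta: gained [] -> total []
At Kappa: gained ['S650G', 'L79W'] -> total ['L79W', 'S650G']
At Gamma: gained ['E744G'] -> total ['E744G', 'L79W', 'S650G']
At Alpha: gained ['T955I', 'Y925S'] -> total ['E744G', 'L79W', 'S650G', 'T955I', 'Y925S']
At Theta: gained ['Q245S'] -> total ['E744G', 'L79W', 'Q245S', 'S650G', 'T955I', 'Y925S']

Answer: E744G,L79W,Q245S,S650G,T955I,Y925S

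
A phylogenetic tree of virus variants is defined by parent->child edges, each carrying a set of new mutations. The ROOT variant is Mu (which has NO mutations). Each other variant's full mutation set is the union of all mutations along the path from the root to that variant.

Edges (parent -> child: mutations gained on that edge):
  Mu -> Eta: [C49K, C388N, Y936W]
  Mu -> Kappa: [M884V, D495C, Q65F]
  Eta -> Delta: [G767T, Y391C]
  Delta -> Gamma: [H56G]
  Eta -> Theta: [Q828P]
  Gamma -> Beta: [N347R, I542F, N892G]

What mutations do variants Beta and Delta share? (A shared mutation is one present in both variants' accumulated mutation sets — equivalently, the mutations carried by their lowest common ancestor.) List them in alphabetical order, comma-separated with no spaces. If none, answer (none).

Answer: C388N,C49K,G767T,Y391C,Y936W

Derivation:
Accumulating mutations along path to Beta:
  At Mu: gained [] -> total []
  At Eta: gained ['C49K', 'C388N', 'Y936W'] -> total ['C388N', 'C49K', 'Y936W']
  At Delta: gained ['G767T', 'Y391C'] -> total ['C388N', 'C49K', 'G767T', 'Y391C', 'Y936W']
  At Gamma: gained ['H56G'] -> total ['C388N', 'C49K', 'G767T', 'H56G', 'Y391C', 'Y936W']
  At Beta: gained ['N347R', 'I542F', 'N892G'] -> total ['C388N', 'C49K', 'G767T', 'H56G', 'I542F', 'N347R', 'N892G', 'Y391C', 'Y936W']
Mutations(Beta) = ['C388N', 'C49K', 'G767T', 'H56G', 'I542F', 'N347R', 'N892G', 'Y391C', 'Y936W']
Accumulating mutations along path to Delta:
  At Mu: gained [] -> total []
  At Eta: gained ['C49K', 'C388N', 'Y936W'] -> total ['C388N', 'C49K', 'Y936W']
  At Delta: gained ['G767T', 'Y391C'] -> total ['C388N', 'C49K', 'G767T', 'Y391C', 'Y936W']
Mutations(Delta) = ['C388N', 'C49K', 'G767T', 'Y391C', 'Y936W']
Intersection: ['C388N', 'C49K', 'G767T', 'H56G', 'I542F', 'N347R', 'N892G', 'Y391C', 'Y936W'] ∩ ['C388N', 'C49K', 'G767T', 'Y391C', 'Y936W'] = ['C388N', 'C49K', 'G767T', 'Y391C', 'Y936W']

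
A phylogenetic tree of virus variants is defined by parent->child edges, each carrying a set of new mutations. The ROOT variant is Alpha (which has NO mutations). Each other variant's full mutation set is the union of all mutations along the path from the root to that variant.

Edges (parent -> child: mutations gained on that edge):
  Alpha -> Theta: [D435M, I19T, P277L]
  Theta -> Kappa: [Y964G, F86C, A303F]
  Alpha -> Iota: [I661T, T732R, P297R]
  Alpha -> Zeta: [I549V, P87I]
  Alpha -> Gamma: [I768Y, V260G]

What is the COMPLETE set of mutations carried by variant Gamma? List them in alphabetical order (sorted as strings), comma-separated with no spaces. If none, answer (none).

At Alpha: gained [] -> total []
At Gamma: gained ['I768Y', 'V260G'] -> total ['I768Y', 'V260G']

Answer: I768Y,V260G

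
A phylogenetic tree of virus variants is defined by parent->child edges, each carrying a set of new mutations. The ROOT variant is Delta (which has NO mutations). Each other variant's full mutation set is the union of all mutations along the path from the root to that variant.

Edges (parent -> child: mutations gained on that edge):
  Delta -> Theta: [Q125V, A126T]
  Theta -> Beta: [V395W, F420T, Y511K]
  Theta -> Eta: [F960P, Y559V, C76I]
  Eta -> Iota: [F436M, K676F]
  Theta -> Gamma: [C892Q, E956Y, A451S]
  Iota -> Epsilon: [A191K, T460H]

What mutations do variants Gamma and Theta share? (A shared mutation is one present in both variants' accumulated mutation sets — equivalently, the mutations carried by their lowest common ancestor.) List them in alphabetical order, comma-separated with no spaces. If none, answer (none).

Accumulating mutations along path to Gamma:
  At Delta: gained [] -> total []
  At Theta: gained ['Q125V', 'A126T'] -> total ['A126T', 'Q125V']
  At Gamma: gained ['C892Q', 'E956Y', 'A451S'] -> total ['A126T', 'A451S', 'C892Q', 'E956Y', 'Q125V']
Mutations(Gamma) = ['A126T', 'A451S', 'C892Q', 'E956Y', 'Q125V']
Accumulating mutations along path to Theta:
  At Delta: gained [] -> total []
  At Theta: gained ['Q125V', 'A126T'] -> total ['A126T', 'Q125V']
Mutations(Theta) = ['A126T', 'Q125V']
Intersection: ['A126T', 'A451S', 'C892Q', 'E956Y', 'Q125V'] ∩ ['A126T', 'Q125V'] = ['A126T', 'Q125V']

Answer: A126T,Q125V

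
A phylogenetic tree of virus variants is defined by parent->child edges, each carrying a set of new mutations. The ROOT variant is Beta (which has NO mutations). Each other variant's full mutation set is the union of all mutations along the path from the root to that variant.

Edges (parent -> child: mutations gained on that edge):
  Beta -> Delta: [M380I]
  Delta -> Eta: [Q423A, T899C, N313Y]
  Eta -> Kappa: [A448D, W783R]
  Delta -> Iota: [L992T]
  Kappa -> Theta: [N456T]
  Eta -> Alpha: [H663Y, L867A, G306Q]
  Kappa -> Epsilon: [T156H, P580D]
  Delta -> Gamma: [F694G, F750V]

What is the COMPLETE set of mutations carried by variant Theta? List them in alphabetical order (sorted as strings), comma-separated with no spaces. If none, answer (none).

Answer: A448D,M380I,N313Y,N456T,Q423A,T899C,W783R

Derivation:
At Beta: gained [] -> total []
At Delta: gained ['M380I'] -> total ['M380I']
At Eta: gained ['Q423A', 'T899C', 'N313Y'] -> total ['M380I', 'N313Y', 'Q423A', 'T899C']
At Kappa: gained ['A448D', 'W783R'] -> total ['A448D', 'M380I', 'N313Y', 'Q423A', 'T899C', 'W783R']
At Theta: gained ['N456T'] -> total ['A448D', 'M380I', 'N313Y', 'N456T', 'Q423A', 'T899C', 'W783R']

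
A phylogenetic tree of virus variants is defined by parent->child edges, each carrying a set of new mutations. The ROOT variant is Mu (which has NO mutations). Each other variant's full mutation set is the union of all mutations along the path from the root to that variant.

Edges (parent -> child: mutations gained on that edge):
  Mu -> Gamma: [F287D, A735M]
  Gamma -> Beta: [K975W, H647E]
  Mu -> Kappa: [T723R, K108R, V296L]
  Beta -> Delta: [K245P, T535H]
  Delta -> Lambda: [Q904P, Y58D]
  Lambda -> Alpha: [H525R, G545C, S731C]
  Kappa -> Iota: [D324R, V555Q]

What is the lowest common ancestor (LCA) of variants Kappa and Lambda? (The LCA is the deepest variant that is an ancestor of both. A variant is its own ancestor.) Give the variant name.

Path from root to Kappa: Mu -> Kappa
  ancestors of Kappa: {Mu, Kappa}
Path from root to Lambda: Mu -> Gamma -> Beta -> Delta -> Lambda
  ancestors of Lambda: {Mu, Gamma, Beta, Delta, Lambda}
Common ancestors: {Mu}
Walk up from Lambda: Lambda (not in ancestors of Kappa), Delta (not in ancestors of Kappa), Beta (not in ancestors of Kappa), Gamma (not in ancestors of Kappa), Mu (in ancestors of Kappa)
Deepest common ancestor (LCA) = Mu

Answer: Mu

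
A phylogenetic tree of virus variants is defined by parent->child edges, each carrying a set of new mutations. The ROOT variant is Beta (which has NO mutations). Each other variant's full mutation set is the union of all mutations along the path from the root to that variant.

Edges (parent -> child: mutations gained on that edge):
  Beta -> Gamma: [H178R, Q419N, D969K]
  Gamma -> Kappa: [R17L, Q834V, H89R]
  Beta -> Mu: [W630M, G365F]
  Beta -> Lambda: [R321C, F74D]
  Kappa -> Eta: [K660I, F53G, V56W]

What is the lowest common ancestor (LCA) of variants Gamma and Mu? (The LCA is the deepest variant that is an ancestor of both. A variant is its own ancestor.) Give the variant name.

Path from root to Gamma: Beta -> Gamma
  ancestors of Gamma: {Beta, Gamma}
Path from root to Mu: Beta -> Mu
  ancestors of Mu: {Beta, Mu}
Common ancestors: {Beta}
Walk up from Mu: Mu (not in ancestors of Gamma), Beta (in ancestors of Gamma)
Deepest common ancestor (LCA) = Beta

Answer: Beta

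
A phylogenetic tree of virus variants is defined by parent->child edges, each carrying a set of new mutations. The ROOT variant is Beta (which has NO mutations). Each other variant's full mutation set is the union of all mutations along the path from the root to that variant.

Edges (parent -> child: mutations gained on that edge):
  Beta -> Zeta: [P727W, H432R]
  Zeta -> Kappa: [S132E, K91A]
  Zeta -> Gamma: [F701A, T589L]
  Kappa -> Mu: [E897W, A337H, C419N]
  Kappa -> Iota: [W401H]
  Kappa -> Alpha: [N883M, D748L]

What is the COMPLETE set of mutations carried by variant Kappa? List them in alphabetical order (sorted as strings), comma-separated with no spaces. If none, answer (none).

At Beta: gained [] -> total []
At Zeta: gained ['P727W', 'H432R'] -> total ['H432R', 'P727W']
At Kappa: gained ['S132E', 'K91A'] -> total ['H432R', 'K91A', 'P727W', 'S132E']

Answer: H432R,K91A,P727W,S132E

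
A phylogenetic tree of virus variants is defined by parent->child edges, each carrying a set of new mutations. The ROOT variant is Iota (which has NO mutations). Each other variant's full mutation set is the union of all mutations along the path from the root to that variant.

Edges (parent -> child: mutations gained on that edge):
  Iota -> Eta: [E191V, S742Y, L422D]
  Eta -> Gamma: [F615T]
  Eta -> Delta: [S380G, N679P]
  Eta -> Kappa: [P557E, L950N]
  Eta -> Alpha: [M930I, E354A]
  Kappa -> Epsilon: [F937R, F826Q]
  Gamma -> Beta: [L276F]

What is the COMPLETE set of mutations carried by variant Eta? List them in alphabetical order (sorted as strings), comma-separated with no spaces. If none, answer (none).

Answer: E191V,L422D,S742Y

Derivation:
At Iota: gained [] -> total []
At Eta: gained ['E191V', 'S742Y', 'L422D'] -> total ['E191V', 'L422D', 'S742Y']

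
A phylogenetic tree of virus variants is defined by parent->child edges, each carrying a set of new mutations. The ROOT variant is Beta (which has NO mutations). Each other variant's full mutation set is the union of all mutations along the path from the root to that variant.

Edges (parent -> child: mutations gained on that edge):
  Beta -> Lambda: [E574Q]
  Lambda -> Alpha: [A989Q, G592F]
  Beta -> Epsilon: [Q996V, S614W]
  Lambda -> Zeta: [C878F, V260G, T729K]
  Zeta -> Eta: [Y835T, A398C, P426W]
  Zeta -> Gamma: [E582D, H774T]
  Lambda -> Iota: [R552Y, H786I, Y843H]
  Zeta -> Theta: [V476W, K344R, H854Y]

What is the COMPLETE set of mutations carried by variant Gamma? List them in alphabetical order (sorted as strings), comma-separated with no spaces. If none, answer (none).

At Beta: gained [] -> total []
At Lambda: gained ['E574Q'] -> total ['E574Q']
At Zeta: gained ['C878F', 'V260G', 'T729K'] -> total ['C878F', 'E574Q', 'T729K', 'V260G']
At Gamma: gained ['E582D', 'H774T'] -> total ['C878F', 'E574Q', 'E582D', 'H774T', 'T729K', 'V260G']

Answer: C878F,E574Q,E582D,H774T,T729K,V260G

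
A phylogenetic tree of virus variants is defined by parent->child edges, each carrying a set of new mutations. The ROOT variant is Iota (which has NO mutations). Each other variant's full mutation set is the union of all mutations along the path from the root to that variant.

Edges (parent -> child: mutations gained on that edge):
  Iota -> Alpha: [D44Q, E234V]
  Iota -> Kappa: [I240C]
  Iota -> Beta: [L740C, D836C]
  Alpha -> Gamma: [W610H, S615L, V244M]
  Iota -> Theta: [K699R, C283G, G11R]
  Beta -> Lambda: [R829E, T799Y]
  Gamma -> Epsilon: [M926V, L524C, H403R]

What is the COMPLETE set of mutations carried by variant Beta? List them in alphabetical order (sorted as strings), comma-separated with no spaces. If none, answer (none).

Answer: D836C,L740C

Derivation:
At Iota: gained [] -> total []
At Beta: gained ['L740C', 'D836C'] -> total ['D836C', 'L740C']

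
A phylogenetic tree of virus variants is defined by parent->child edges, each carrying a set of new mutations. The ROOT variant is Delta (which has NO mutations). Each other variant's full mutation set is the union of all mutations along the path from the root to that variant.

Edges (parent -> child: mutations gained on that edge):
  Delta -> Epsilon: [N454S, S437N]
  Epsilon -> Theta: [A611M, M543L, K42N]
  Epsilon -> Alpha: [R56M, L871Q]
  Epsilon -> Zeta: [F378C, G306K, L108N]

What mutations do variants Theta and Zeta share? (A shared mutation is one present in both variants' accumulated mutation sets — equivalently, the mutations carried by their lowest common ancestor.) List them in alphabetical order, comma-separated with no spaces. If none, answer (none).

Accumulating mutations along path to Theta:
  At Delta: gained [] -> total []
  At Epsilon: gained ['N454S', 'S437N'] -> total ['N454S', 'S437N']
  At Theta: gained ['A611M', 'M543L', 'K42N'] -> total ['A611M', 'K42N', 'M543L', 'N454S', 'S437N']
Mutations(Theta) = ['A611M', 'K42N', 'M543L', 'N454S', 'S437N']
Accumulating mutations along path to Zeta:
  At Delta: gained [] -> total []
  At Epsilon: gained ['N454S', 'S437N'] -> total ['N454S', 'S437N']
  At Zeta: gained ['F378C', 'G306K', 'L108N'] -> total ['F378C', 'G306K', 'L108N', 'N454S', 'S437N']
Mutations(Zeta) = ['F378C', 'G306K', 'L108N', 'N454S', 'S437N']
Intersection: ['A611M', 'K42N', 'M543L', 'N454S', 'S437N'] ∩ ['F378C', 'G306K', 'L108N', 'N454S', 'S437N'] = ['N454S', 'S437N']

Answer: N454S,S437N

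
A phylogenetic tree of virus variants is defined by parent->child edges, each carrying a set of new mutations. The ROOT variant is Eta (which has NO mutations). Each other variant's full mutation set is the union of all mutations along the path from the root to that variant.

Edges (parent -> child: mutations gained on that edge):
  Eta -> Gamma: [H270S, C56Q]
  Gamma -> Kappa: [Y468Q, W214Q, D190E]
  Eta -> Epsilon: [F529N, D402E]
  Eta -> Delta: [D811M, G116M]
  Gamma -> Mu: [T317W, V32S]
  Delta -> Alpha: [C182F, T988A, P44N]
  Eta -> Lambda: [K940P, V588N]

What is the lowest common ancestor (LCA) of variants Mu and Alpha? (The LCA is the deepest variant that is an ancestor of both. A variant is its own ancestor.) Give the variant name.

Answer: Eta

Derivation:
Path from root to Mu: Eta -> Gamma -> Mu
  ancestors of Mu: {Eta, Gamma, Mu}
Path from root to Alpha: Eta -> Delta -> Alpha
  ancestors of Alpha: {Eta, Delta, Alpha}
Common ancestors: {Eta}
Walk up from Alpha: Alpha (not in ancestors of Mu), Delta (not in ancestors of Mu), Eta (in ancestors of Mu)
Deepest common ancestor (LCA) = Eta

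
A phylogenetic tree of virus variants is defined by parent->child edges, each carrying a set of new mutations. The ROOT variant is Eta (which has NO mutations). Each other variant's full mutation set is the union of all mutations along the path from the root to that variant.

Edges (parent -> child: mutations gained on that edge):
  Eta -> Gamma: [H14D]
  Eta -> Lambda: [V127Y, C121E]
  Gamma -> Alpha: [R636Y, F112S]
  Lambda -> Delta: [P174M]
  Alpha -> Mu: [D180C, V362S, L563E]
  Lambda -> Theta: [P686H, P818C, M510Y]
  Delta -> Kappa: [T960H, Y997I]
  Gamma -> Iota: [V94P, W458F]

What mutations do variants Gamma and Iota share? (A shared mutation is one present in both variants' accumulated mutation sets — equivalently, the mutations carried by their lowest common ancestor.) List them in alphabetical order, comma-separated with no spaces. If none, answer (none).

Answer: H14D

Derivation:
Accumulating mutations along path to Gamma:
  At Eta: gained [] -> total []
  At Gamma: gained ['H14D'] -> total ['H14D']
Mutations(Gamma) = ['H14D']
Accumulating mutations along path to Iota:
  At Eta: gained [] -> total []
  At Gamma: gained ['H14D'] -> total ['H14D']
  At Iota: gained ['V94P', 'W458F'] -> total ['H14D', 'V94P', 'W458F']
Mutations(Iota) = ['H14D', 'V94P', 'W458F']
Intersection: ['H14D'] ∩ ['H14D', 'V94P', 'W458F'] = ['H14D']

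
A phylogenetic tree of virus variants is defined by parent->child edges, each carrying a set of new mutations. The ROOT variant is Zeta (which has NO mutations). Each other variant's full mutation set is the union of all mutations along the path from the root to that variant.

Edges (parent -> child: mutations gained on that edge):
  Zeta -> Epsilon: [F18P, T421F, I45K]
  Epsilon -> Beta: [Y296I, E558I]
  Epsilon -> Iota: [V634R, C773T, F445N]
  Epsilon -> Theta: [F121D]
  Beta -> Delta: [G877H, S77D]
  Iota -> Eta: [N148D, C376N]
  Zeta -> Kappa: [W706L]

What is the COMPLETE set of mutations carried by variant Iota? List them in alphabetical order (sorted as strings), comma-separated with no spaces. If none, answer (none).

Answer: C773T,F18P,F445N,I45K,T421F,V634R

Derivation:
At Zeta: gained [] -> total []
At Epsilon: gained ['F18P', 'T421F', 'I45K'] -> total ['F18P', 'I45K', 'T421F']
At Iota: gained ['V634R', 'C773T', 'F445N'] -> total ['C773T', 'F18P', 'F445N', 'I45K', 'T421F', 'V634R']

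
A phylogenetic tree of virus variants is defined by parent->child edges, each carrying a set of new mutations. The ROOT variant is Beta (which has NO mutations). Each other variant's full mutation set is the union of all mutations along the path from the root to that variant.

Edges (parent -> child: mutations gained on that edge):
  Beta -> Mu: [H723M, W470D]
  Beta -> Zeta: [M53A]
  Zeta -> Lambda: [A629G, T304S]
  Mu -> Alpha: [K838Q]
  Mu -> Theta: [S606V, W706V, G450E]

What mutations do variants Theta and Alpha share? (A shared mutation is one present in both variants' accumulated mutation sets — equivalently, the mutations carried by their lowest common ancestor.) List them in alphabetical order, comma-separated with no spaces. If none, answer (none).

Answer: H723M,W470D

Derivation:
Accumulating mutations along path to Theta:
  At Beta: gained [] -> total []
  At Mu: gained ['H723M', 'W470D'] -> total ['H723M', 'W470D']
  At Theta: gained ['S606V', 'W706V', 'G450E'] -> total ['G450E', 'H723M', 'S606V', 'W470D', 'W706V']
Mutations(Theta) = ['G450E', 'H723M', 'S606V', 'W470D', 'W706V']
Accumulating mutations along path to Alpha:
  At Beta: gained [] -> total []
  At Mu: gained ['H723M', 'W470D'] -> total ['H723M', 'W470D']
  At Alpha: gained ['K838Q'] -> total ['H723M', 'K838Q', 'W470D']
Mutations(Alpha) = ['H723M', 'K838Q', 'W470D']
Intersection: ['G450E', 'H723M', 'S606V', 'W470D', 'W706V'] ∩ ['H723M', 'K838Q', 'W470D'] = ['H723M', 'W470D']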